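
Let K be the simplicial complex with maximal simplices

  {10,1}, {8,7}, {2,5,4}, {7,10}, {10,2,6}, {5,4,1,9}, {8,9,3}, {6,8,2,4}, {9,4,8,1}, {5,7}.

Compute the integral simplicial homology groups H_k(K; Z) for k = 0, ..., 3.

Fix the vertex order 1 < 2 < 3 < 4 < 5 < 6 < 7 < 8 < 9 < 10 and write every simplex with vertices in increasing order. Then dim K = 3 and the simplices of K are:

  0-simplices (10): [1], [2], [3], [4], [5], [6], [7], [8], [9], [10]
  1-simplices (23): (23 of them)
  2-simplices (14): [1,4,5], [1,4,8], [1,4,9], [1,5,9], [1,8,9], [2,4,5], [2,4,6], [2,4,8], [2,6,8], [2,6,10], [3,8,9], [4,5,9], [4,6,8], [4,8,9]
  3-simplices (3): [1,4,5,9], [1,4,8,9], [2,4,6,8]

giving chain groups C_0 ≅ Z^10, C_1 ≅ Z^23, C_2 ≅ Z^14, C_3 ≅ Z^3.

Boundary ∂_1: C_1 → C_0 maps an edge to its endpoints' difference, ∂[p,q] = q − p. For instance
  ∂[1,10] = [10] − [1].
This gives a 10×23 integer matrix of rank 9; reducing to Smith normal form yields diagonal entries (1,1,1,1,1,1,1,1,1).

Boundary ∂_2: C_2 → C_1 acts by ∂[p,q,r] = [q,r] − [p,r] + [p,q]. For instance
  ∂[1,8,9] = [8,9] − [1,9] + [1,8],
  ∂[3,8,9] = [8,9] − [3,9] + [3,8].
The 23×14 boundary matrix has rank 11 and Smith normal form diag(1,1,1,1,1,1,1,1,1,1,1).

∂_3: C_3 → C_2 sends each 3-simplex σ to the alternating sum Σ_i (−1)^i (σ with its i-th vertex removed). For instance
  ∂[2,4,6,8] = [4,6,8] − [2,6,8] + [2,4,8] − [2,4,6],
  ∂[1,4,8,9] = [4,8,9] − [1,8,9] + [1,4,9] − [1,4,8].
As a 14×3 matrix over Z this has rank 3, with invariant factors (1,1,1).

Computing H_k = (kernel of ∂_k) / (image of ∂_{k+1}):

  H_0: rank C_0 − rank ∂_1 = 10 − 9 = 1, and the invariant factors of ∂_1 are all 1, so H_0 ≅ Z.
  H_1: rank ker ∂_1 − rank ∂_2 = (23 − 9) − 11 = 3, and the invariant factors of ∂_2 are all 1, so H_1 ≅ Z^3.
  H_2: rank ker ∂_2 − rank ∂_3 = (14 − 11) − 3 = 0, and the invariant factors of ∂_3 are all 1, so H_2 ≅ 0.
  H_3: rank ker ∂_3 − rank ∂_4 = (3 − 3) − 0 = 0, and there is no ∂_4, so H_3 ≅ 0.

As a check, the Euler characteristic is 10 − 23 + 14 − 3 = -2, which agrees with 1 − 3 + 0 − 0 = -2.

H_0 = Z,  H_1 = Z^3,  H_2 = 0,  H_3 = 0.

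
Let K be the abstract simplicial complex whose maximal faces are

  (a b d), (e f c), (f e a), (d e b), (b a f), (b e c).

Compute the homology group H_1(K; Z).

H_1 ≅ Z.

We work with the vertex ordering a < b < c < d < e < f. The simplices of K, each written with vertices in increasing order, are:

  0-simplices (6): a, b, c, d, e, f
  1-simplices (12): ab, ad, ae, af, bc, bd, be, bf, ce, cf, de, ef
  2-simplices (6): abd, abf, aef, bce, bde, cef

so the chain groups are C_0 ≅ Z^6, C_1 ≅ Z^12, C_2 ≅ Z^6.

Boundary ∂_1: C_1 → C_0 sends each edge [p,q] (with p < q) to q − p. For instance
  ∂bd = d − b.
The resulting 6×12 matrix has rank 5, and its Smith normal form has invariant factors (1,1,1,1,1).

∂_2: C_2 → C_1 sends each 2-simplex [p,q,r] to [q,r] − [p,r] + [p,q]. For instance
  ∂bde = de − be + bd,
  ∂cef = ef − cf + ce.
The resulting 12×6 matrix has rank 6, and its Smith normal form has invariant factors (1,1,1,1,1,1).

Reading off H_k = ker ∂_k / im ∂_{k+1}:

  H_1: rank ker ∂_1 − rank ∂_2 = (12 − 5) − 6 = 1, and the invariant factors of ∂_2 are all 1, so H_1 = Z.

(K is a triangulation of the cylinder S^1 x I.)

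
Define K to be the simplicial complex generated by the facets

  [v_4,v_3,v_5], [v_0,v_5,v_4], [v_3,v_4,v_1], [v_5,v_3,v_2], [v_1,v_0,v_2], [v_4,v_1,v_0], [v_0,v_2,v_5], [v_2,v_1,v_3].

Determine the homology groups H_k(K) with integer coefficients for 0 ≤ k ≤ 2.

Fix the vertex order v_0 < v_1 < v_2 < v_3 < v_4 < v_5 and write every simplex with vertices in increasing order. Then dim K = 2 and the simplices of K are:

  0-simplices (6): [v_0], [v_1], [v_2], [v_3], [v_4], [v_5]
  1-simplices (12): [v_0,v_1], [v_0,v_2], [v_0,v_4], [v_0,v_5], [v_1,v_2], [v_1,v_3], [v_1,v_4], [v_2,v_3], [v_2,v_5], [v_3,v_4], [v_3,v_5], [v_4,v_5]
  2-simplices (8): [v_0,v_1,v_2], [v_0,v_1,v_4], [v_0,v_2,v_5], [v_0,v_4,v_5], [v_1,v_2,v_3], [v_1,v_3,v_4], [v_2,v_3,v_5], [v_3,v_4,v_5]

giving chain groups C_0 ≅ Z^6, C_1 ≅ Z^12, C_2 ≅ Z^8.

∂_1: C_1 → C_0 sends each edge [p,q] (with p < q) to q − p. For instance
  ∂[v_2,v_3] = [v_3] − [v_2].
This gives a 6×12 integer matrix of rank 5; reducing to Smith normal form yields diagonal entries (1,1,1,1,1).

∂_2: C_2 → C_1 acts by ∂[p,q,r] = [q,r] − [p,r] + [p,q]. For instance
  ∂[v_1,v_2,v_3] = [v_2,v_3] − [v_1,v_3] + [v_1,v_2],
  ∂[v_0,v_4,v_5] = [v_4,v_5] − [v_0,v_5] + [v_0,v_4].
As a 12×8 matrix over Z this has rank 7, with invariant factors (1,1,1,1,1,1,1).

Now H_k = ker ∂_k / im ∂_{k+1}, so:

  H_0: rank C_0 − rank ∂_1 = 6 − 5 = 1, and the invariant factors of ∂_1 are all 1, so H_0 ≅ Z.
  H_1: rank ker ∂_1 − rank ∂_2 = (12 − 5) − 7 = 0, and the invariant factors of ∂_2 are all 1, so H_1 ≅ 0.
  H_2: rank ker ∂_2 − rank ∂_3 = (8 − 7) − 0 = 1, and there is no ∂_3, so H_2 ≅ Z.

H_0 = Z,  H_1 = 0,  H_2 = Z.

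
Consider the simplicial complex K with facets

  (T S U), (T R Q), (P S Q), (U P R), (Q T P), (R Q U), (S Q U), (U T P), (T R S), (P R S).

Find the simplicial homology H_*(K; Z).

H_0 ≅ Z,  H_1 ≅ Z/2,  H_2 = 0.

Fix the vertex order P < Q < R < S < T < U and write every simplex with vertices in increasing order. Then dim K = 2 and the simplices of K are:

  0-simplices (6): P, Q, R, S, T, U
  1-simplices (15): PQ, PR, PS, PT, PU, QR, QS, QT, QU, RS, RT, RU, ST, SU, TU
  2-simplices (10): PQS, PQT, PRS, PRU, PTU, QRT, QRU, QSU, RST, STU

so the chain groups are C_0 ≅ Z^6, C_1 ≅ Z^15, C_2 ≅ Z^10.

The boundary map ∂_1: C_1 → C_0 sends each edge [p,q] (with p < q) to q − p. For instance
  ∂QT = T − Q.
As a 6×15 matrix over Z this has rank 5, with invariant factors (1,1,1,1,1).

Boundary ∂_2: C_2 → C_1 maps a triangle to the signed sum of its edges. For instance
  ∂PQS = QS − PS + PQ,
  ∂QRT = RT − QT + QR.
The 15×10 boundary matrix has rank 10 and Smith normal form diag(1,1,1,1,1,1,1,1,1,2).

From H_k ≅ ker(∂_k) / im(∂_{k+1}) we obtain:

  H_0: rank C_0 − rank ∂_1 = 6 − 5 = 1, and the invariant factors of ∂_1 are all 1, so H_0 ≅ Z.
  H_1: rank ker ∂_1 − rank ∂_2 = (15 − 5) − 10 = 0, and ∂_2 has invariant factor 2 > 1, so H_1 ≅ Z/2.
  H_2: rank ker ∂_2 − rank ∂_3 = (10 − 10) − 0 = 0, and there is no ∂_3, so H_2 ≅ 0.

(K is a triangulation of the real projective plane RP^2.)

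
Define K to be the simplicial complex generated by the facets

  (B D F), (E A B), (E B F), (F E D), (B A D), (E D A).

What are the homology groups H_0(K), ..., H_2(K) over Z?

H_0 ≅ Z,  H_1 = 0,  H_2 ≅ Z.

Order the vertices as A < B < D < E < F. Listing each simplex with vertices in this order, K has dimension 2 with simplices:

  0-simplices (5): A, B, D, E, F
  1-simplices (9): AB, AD, AE, BD, BE, BF, DE, DF, EF
  2-simplices (6): ABD, ABE, ADE, BDF, BEF, DEF

giving chain groups C_0 ≅ Z^5, C_1 ≅ Z^9, C_2 ≅ Z^6.

∂_1: C_1 → C_0 maps an edge to its endpoints' difference, ∂[p,q] = q − p. For instance
  ∂EF = F − E.
The resulting 5×9 matrix has rank 4, and its Smith normal form has invariant factors (1,1,1,1).

∂_2: C_2 → C_1 sends each 2-simplex [p,q,r] to [q,r] − [p,r] + [p,q]. For instance
  ∂BDF = DF − BF + BD,
  ∂ADE = DE − AE + AD.
The resulting 9×6 matrix has rank 5, and its Smith normal form has invariant factors (1,1,1,1,1).

Now H_k = ker ∂_k / im ∂_{k+1}, so:

  H_0: rank C_0 − rank ∂_1 = 5 − 4 = 1, and the invariant factors of ∂_1 are all 1, so H_0 ≅ Z.
  H_1: rank ker ∂_1 − rank ∂_2 = (9 − 4) − 5 = 0, and the invariant factors of ∂_2 are all 1, so H_1 ≅ 0.
  H_2: rank ker ∂_2 − rank ∂_3 = (6 − 5) − 0 = 1, and there is no ∂_3, so H_2 ≅ Z.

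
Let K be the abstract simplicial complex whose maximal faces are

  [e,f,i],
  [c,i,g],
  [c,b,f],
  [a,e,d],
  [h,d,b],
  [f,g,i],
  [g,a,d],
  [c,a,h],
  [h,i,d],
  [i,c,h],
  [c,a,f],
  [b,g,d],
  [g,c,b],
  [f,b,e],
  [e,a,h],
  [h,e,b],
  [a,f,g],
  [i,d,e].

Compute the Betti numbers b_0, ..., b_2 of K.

Fix the vertex order a < b < c < d < e < f < g < h < i and write every simplex with vertices in increasing order. Then dim K = 2 and the simplices of K are:

  0-simplices (9): a, b, c, d, e, f, g, h, i
  1-simplices (27): ac, ad, ae, af, ag, ah, bc, bd, be, bf, bg, bh, cf, cg, ch, ci, de, dg, dh, di, ef, eh, ei, fg, fi, gi, hi
  2-simplices (18): acf, ach, ade, adg, aeh, afg, bcf, bcg, bdg, bdh, bef, beh, cgi, chi, dei, dhi, efi, fgi

so the chain groups are C_0 ≅ Z^9, C_1 ≅ Z^27, C_2 ≅ Z^18.

Boundary ∂_1: C_1 → C_0 maps an edge to its endpoints' difference, ∂[p,q] = q − p.
The resulting 9×27 matrix has rank 8, and its Smith normal form has invariant factors (1,1,1,1,1,1,1,1).

Boundary ∂_2: C_2 → C_1 maps a triangle to the signed sum of its edges. For instance
  ∂beh = eh − bh + be,
  ∂bcf = cf − bf + bc.
This gives a 27×18 integer matrix of rank 18; reducing to Smith normal form yields diagonal entries (1,1,1,1,1,1,1,1,1,1,1,1,1,1,1,1,1,2).

Reading off H_k = ker ∂_k / im ∂_{k+1}:

  H_0: rank C_0 − rank ∂_1 = 9 − 8 = 1, and the invariant factors of ∂_1 are all 1, so H_0 = Z.
  H_1: rank ker ∂_1 − rank ∂_2 = (27 − 8) − 18 = 1, and ∂_2 has invariant factor 2 > 1, so H_1 = Z ⊕ Z/2Z.
  H_2: rank ker ∂_2 − rank ∂_3 = (18 − 18) − 0 = 0, and there is no ∂_3, so H_2 = 0.

Hence the Betti numbers are b_0 = 1, b_1 = 1, b_2 = 0.

b_0 = 1, b_1 = 1, b_2 = 0.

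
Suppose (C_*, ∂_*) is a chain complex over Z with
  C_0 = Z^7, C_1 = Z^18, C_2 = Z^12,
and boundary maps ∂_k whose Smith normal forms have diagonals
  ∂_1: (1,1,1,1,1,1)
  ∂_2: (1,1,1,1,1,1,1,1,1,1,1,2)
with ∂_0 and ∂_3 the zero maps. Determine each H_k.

H_0 ≅ Z,  H_1 ≅ Z_2,  H_2 = 0.

H_0: b_0 = 7 − 0 − 6 = 1; torsion from ∂_1 factors > 1: none. So H_0 ≅ Z.
H_1: b_1 = 18 − 6 − 12 = 0; torsion from ∂_2 factors > 1: [2]. So H_1 ≅ Z_2.
H_2: b_2 = 12 − 12 − 0 = 0; torsion from ∂_3 factors > 1: none. So H_2 ≅ 0.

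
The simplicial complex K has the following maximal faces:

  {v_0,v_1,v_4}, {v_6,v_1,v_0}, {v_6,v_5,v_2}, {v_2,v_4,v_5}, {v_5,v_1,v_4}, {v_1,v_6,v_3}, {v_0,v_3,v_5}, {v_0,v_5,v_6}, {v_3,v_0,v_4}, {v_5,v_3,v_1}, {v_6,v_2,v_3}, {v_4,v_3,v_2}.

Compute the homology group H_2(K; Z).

H_2 = 0.

We work with the vertex ordering v_0 < v_1 < v_2 < v_3 < v_4 < v_5 < v_6. The simplices of K, each written with vertices in increasing order, are:

  0-simplices (7): [v_0], [v_1], [v_2], [v_3], [v_4], [v_5], [v_6]
  1-simplices (18): (18 of them)
  2-simplices (12): (12 of them)

Hence C_0 ≅ Z^7, C_1 ≅ Z^18, C_2 ≅ Z^12.

Boundary ∂_1: C_1 → C_0 is given by ∂[p,q] = [q] − [p]. For instance
  ∂[v_1,v_5] = [v_5] − [v_1].
As a 7×18 matrix over Z this has rank 6, with invariant factors (1,1,1,1,1,1).

Boundary ∂_2: C_2 → C_1 sends each 2-simplex [p,q,r] to [q,r] − [p,r] + [p,q]. For instance
  ∂[v_1,v_3,v_5] = [v_3,v_5] − [v_1,v_5] + [v_1,v_3],
  ∂[v_0,v_1,v_6] = [v_1,v_6] − [v_0,v_6] + [v_0,v_1].
This gives a 18×12 integer matrix of rank 12; reducing to Smith normal form yields diagonal entries (1,1,1,1,1,1,1,1,1,1,1,2).

Now H_k = ker ∂_k / im ∂_{k+1}, so:

  H_2: rank ker ∂_2 − rank ∂_3 = (12 − 12) − 0 = 0, and there is no ∂_3, so H_2 ≅ 0.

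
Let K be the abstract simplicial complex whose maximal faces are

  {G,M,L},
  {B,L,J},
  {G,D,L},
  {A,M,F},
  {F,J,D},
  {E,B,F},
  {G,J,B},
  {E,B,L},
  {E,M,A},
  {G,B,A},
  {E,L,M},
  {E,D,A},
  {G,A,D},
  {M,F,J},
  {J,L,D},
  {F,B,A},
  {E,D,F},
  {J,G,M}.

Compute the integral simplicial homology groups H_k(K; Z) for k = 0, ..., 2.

Take the total order A < B < D < E < F < G < J < L < M on the vertex set. Then K (dimension 2) consists of the simplices:

  0-simplices (9): A, B, D, E, F, G, J, L, M
  1-simplices (27): AB, AD, AE, AF, AG, AM, BE, BF, BG, BJ, BL, DE, DF, DG, DJ, DL, EF, EL, EM, FJ, FM, GJ, GL, GM, JL, JM, LM
  2-simplices (18): ABF, ABG, ADE, ADG, AEM, AFM, BEF, BEL, BGJ, BJL, DEF, DFJ, DGL, DJL, ELM, FJM, GJM, GLM

Hence C_0 ≅ Z^9, C_1 ≅ Z^27, C_2 ≅ Z^18.

The boundary map ∂_1: C_1 → C_0 sends each edge [p,q] (with p < q) to q − p.
As a 9×27 matrix over Z this has rank 8, with invariant factors (1,1,1,1,1,1,1,1).

∂_2: C_2 → C_1 sends each 2-simplex [p,q,r] to [q,r] − [p,r] + [p,q]. For instance
  ∂BGJ = GJ − BJ + BG,
  ∂GJM = JM − GM + GJ.
The resulting 27×18 matrix has rank 18, and its Smith normal form has invariant factors (1,1,1,1,1,1,1,1,1,1,1,1,1,1,1,1,1,2).

Computing H_k = (kernel of ∂_k) / (image of ∂_{k+1}):

  H_0: rank C_0 − rank ∂_1 = 9 − 8 = 1, and the invariant factors of ∂_1 are all 1, so H_0 ≅ Z.
  H_1: rank ker ∂_1 − rank ∂_2 = (27 − 8) − 18 = 1, and ∂_2 has invariant factor 2 > 1, so H_1 ≅ Z ⊕ Z/2Z.
  H_2: rank ker ∂_2 − rank ∂_3 = (18 − 18) − 0 = 0, and there is no ∂_3, so H_2 ≅ 0.

As a check, the Euler characteristic is 9 − 27 + 18 = 0, which agrees with 1 − 1 + 0 = 0.

H_0 ≅ Z,  H_1 ≅ Z ⊕ Z/2Z,  H_2 = 0.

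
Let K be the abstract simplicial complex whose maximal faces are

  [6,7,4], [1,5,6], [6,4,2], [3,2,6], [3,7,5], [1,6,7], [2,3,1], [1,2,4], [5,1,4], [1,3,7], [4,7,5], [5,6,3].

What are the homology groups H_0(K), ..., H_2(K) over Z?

H_0 ≅ Z,  H_1 ≅ Z/2,  H_2 = 0.

K has 7 vertices, 18 edges, 12 triangles.
rank ∂_0 = 0, rank ∂_1 = 6 ⇒ b_0 = 7 − 0 − 6 = 1; all invariant factors of ∂_1 are 1 so no torsion. So H_0 = Z.
rank ∂_1 = 6, rank ∂_2 = 12 ⇒ b_1 = 18 − 6 − 12 = 0; ∂_2 has invariant factor(s) [2] giving torsion. So H_1 = Z/2.
rank ∂_2 = 12, rank ∂_3 = 0 ⇒ b_2 = 12 − 12 − 0 = 0. So H_2 = 0.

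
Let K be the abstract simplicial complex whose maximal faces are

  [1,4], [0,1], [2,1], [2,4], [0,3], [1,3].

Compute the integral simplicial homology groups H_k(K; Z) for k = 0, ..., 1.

H_0 = Z,  H_1 = Z^2.

Order the vertices as 0 < 1 < 2 < 3 < 4. Listing each simplex with vertices in this order, K has dimension 1 with simplices:

  0-simplices (5): [0], [1], [2], [3], [4]
  1-simplices (6): [0,1], [0,3], [1,2], [1,3], [1,4], [2,4]

Hence C_0 ≅ Z^5, C_1 ≅ Z^6.

The boundary map ∂_1: C_1 → C_0 maps an edge to its endpoints' difference, ∂[p,q] = q − p. For instance
  ∂[1,4] = [4] − [1].
The resulting 5×6 matrix has rank 4, and its Smith normal form has invariant factors (1,1,1,1).

Now H_k = ker ∂_k / im ∂_{k+1}, so:

  H_0: rank C_0 − rank ∂_1 = 5 − 4 = 1, and the invariant factors of ∂_1 are all 1, so H_0 ≅ Z.
  H_1: rank ker ∂_1 − rank ∂_2 = (6 − 4) − 0 = 2, and there is no ∂_2, so H_1 ≅ Z^2.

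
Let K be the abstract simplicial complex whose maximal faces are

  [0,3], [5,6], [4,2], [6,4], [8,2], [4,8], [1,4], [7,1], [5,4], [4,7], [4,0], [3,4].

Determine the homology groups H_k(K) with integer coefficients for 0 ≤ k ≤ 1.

Order the vertices as 0 < 1 < 2 < 3 < 4 < 5 < 6 < 7 < 8. Listing each simplex with vertices in this order, K has dimension 1 with simplices:

  0-simplices (9): [0], [1], [2], [3], [4], [5], [6], [7], [8]
  1-simplices (12): [0,3], [0,4], [1,4], [1,7], [2,4], [2,8], [3,4], [4,5], [4,6], [4,7], [4,8], [5,6]

so the chain groups are C_0 ≅ Z^9, C_1 ≅ Z^12.

∂_1: C_1 → C_0 sends each edge [p,q] (with p < q) to q − p. For instance
  ∂[4,7] = [7] − [4].
The resulting 9×12 matrix has rank 8, and its Smith normal form has invariant factors (1,1,1,1,1,1,1,1).

Reading off H_k = ker ∂_k / im ∂_{k+1}:

  H_0: rank C_0 − rank ∂_1 = 9 − 8 = 1, and the invariant factors of ∂_1 are all 1, so H_0 = Z.
  H_1: rank ker ∂_1 − rank ∂_2 = (12 − 8) − 0 = 4, and there is no ∂_2, so H_1 = Z^4.

As a check, the Euler characteristic is 9 − 12 = -3, which agrees with 1 − 4 = -3.

H_0 = Z,  H_1 = Z^4.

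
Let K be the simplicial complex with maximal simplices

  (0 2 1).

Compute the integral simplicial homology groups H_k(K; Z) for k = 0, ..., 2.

H_0 = Z,  H_1 = 0,  H_2 = 0.

Order the vertices as 0 < 1 < 2. Listing each simplex with vertices in this order, K has dimension 2 with simplices:

  0-simplices (3): [0], [1], [2]
  1-simplices (3): [0,1], [0,2], [1,2]
  2-simplices (1): [0,1,2]

Hence C_0 ≅ Z^3, C_1 ≅ Z^3, C_2 ≅ Z^1.

The boundary map ∂_1: C_1 → C_0 is given by ∂[p,q] = [q] − [p]. For instance
  ∂[1,2] = [2] − [1].
The resulting 3×3 matrix has rank 2, and its Smith normal form has invariant factors (1,1).

∂_2: C_2 → C_1 sends each 2-simplex [p,q,r] to [q,r] − [p,r] + [p,q]. For instance
  ∂[0,1,2] = [1,2] − [0,2] + [0,1].
The 3×1 boundary matrix has rank 1 and Smith normal form diag(1).

Now H_k = ker ∂_k / im ∂_{k+1}, so:

  H_0: rank C_0 − rank ∂_1 = 3 − 2 = 1, and the invariant factors of ∂_1 are all 1, so H_0 ≅ Z.
  H_1: rank ker ∂_1 − rank ∂_2 = (3 − 2) − 1 = 0, and the invariant factors of ∂_2 are all 1, so H_1 ≅ 0.
  H_2: rank ker ∂_2 − rank ∂_3 = (1 − 1) − 0 = 0, and there is no ∂_3, so H_2 ≅ 0.

As a check, the Euler characteristic is 3 − 3 + 1 = 1, which agrees with 1 − 0 + 0 = 1.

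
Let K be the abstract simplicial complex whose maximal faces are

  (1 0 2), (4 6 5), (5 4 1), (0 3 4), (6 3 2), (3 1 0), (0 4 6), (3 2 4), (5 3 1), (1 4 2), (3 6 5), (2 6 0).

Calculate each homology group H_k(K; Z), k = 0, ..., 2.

Order the vertices as 0 < 1 < 2 < 3 < 4 < 5 < 6. Listing each simplex with vertices in this order, K has dimension 2 with simplices:

  0-simplices (7): [0], [1], [2], [3], [4], [5], [6]
  1-simplices (18): [0,1], [0,2], [0,3], [0,4], [0,6], [1,2], [1,3], [1,4], [1,5], [2,3], [2,4], [2,6], [3,4], [3,5], [3,6], [4,5], [4,6], [5,6]
  2-simplices (12): [0,1,2], [0,1,3], [0,2,6], [0,3,4], [0,4,6], [1,2,4], [1,3,5], [1,4,5], [2,3,4], [2,3,6], [3,5,6], [4,5,6]

Hence C_0 ≅ Z^7, C_1 ≅ Z^18, C_2 ≅ Z^12.

The boundary map ∂_1: C_1 → C_0 sends each edge [p,q] (with p < q) to q − p.
As a 7×18 matrix over Z this has rank 6, with invariant factors (1,1,1,1,1,1).

∂_2: C_2 → C_1 maps a triangle to the signed sum of its edges. For instance
  ∂[2,3,4] = [3,4] − [2,4] + [2,3],
  ∂[0,1,3] = [1,3] − [0,3] + [0,1].
As a 18×12 matrix over Z this has rank 12, with invariant factors (1,1,1,1,1,1,1,1,1,1,1,2).

From H_k ≅ ker(∂_k) / im(∂_{k+1}) we obtain:

  H_0: rank C_0 − rank ∂_1 = 7 − 6 = 1, and the invariant factors of ∂_1 are all 1, so H_0 ≅ Z.
  H_1: rank ker ∂_1 − rank ∂_2 = (18 − 6) − 12 = 0, and ∂_2 has invariant factor 2 > 1, so H_1 ≅ Z/2.
  H_2: rank ker ∂_2 − rank ∂_3 = (12 − 12) − 0 = 0, and there is no ∂_3, so H_2 ≅ 0.

As a check, the Euler characteristic is 7 − 18 + 12 = 1, which agrees with 1 − 0 + 0 = 1.

H_0 ≅ Z,  H_1 ≅ Z/2,  H_2 = 0.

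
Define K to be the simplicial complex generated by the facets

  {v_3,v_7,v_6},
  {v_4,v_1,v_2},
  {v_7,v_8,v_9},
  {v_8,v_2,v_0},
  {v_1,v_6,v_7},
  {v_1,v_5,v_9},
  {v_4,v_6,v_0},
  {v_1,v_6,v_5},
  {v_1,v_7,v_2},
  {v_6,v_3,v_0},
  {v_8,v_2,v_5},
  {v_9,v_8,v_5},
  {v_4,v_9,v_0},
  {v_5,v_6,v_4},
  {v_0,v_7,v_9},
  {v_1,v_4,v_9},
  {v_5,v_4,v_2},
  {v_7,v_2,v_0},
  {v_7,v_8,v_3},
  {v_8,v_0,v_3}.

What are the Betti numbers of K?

K has 10 vertices, 30 edges, 20 triangles.
rank ∂_0 = 0, rank ∂_1 = 9 ⇒ b_0 = 10 − 0 − 9 = 1; all invariant factors of ∂_1 are 1 so no torsion. So H_0 ≅ Z.
rank ∂_1 = 9, rank ∂_2 = 20 ⇒ b_1 = 30 − 9 − 20 = 1; ∂_2 has invariant factor(s) [2] giving torsion. So H_1 ≅ Z × Z/2.
rank ∂_2 = 20, rank ∂_3 = 0 ⇒ b_2 = 20 − 20 − 0 = 0. So H_2 ≅ 0.

b_0 = 1, b_1 = 1, b_2 = 0.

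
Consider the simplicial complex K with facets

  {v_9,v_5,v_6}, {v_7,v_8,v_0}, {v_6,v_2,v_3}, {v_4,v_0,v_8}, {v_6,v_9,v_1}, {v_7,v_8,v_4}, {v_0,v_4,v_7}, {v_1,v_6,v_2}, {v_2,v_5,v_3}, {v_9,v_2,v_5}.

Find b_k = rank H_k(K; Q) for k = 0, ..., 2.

b_0 = 2, b_1 = 1, b_2 = 1.

We work with the vertex ordering v_0 < v_1 < v_2 < v_3 < v_4 < v_5 < v_6 < v_7 < v_8 < v_9. The simplices of K, each written with vertices in increasing order, are:

  0-simplices (10): [v_0], [v_1], [v_2], [v_3], [v_4], [v_5], [v_6], [v_7], [v_8], [v_9]
  1-simplices (18): (18 of them)
  2-simplices (10): [v_0,v_4,v_7], [v_0,v_4,v_8], [v_0,v_7,v_8], [v_1,v_2,v_6], [v_1,v_6,v_9], [v_2,v_3,v_5], [v_2,v_3,v_6], [v_2,v_5,v_9], [v_4,v_7,v_8], [v_5,v_6,v_9]

giving chain groups C_0 ≅ Z^10, C_1 ≅ Z^18, C_2 ≅ Z^10.

∂_1: C_1 → C_0 maps an edge to its endpoints' difference, ∂[p,q] = q − p.
The resulting 10×18 matrix has rank 8, and its Smith normal form has invariant factors (1,1,1,1,1,1,1,1).

Boundary ∂_2: C_2 → C_1 acts by ∂[p,q,r] = [q,r] − [p,r] + [p,q]. For instance
  ∂[v_2,v_3,v_5] = [v_3,v_5] − [v_2,v_5] + [v_2,v_3],
  ∂[v_0,v_4,v_8] = [v_4,v_8] − [v_0,v_8] + [v_0,v_4].
The resulting 18×10 matrix has rank 9, and its Smith normal form has invariant factors (1,1,1,1,1,1,1,1,1).

Now H_k = ker ∂_k / im ∂_{k+1}, so:

  H_0: rank C_0 − rank ∂_1 = 10 − 8 = 2, and the invariant factors of ∂_1 are all 1, so H_0 ≅ Z^2.
  H_1: rank ker ∂_1 − rank ∂_2 = (18 − 8) − 9 = 1, and the invariant factors of ∂_2 are all 1, so H_1 ≅ Z.
  H_2: rank ker ∂_2 − rank ∂_3 = (10 − 9) − 0 = 1, and there is no ∂_3, so H_2 ≅ Z.

Hence the Betti numbers are b_0 = 2, b_1 = 1, b_2 = 1.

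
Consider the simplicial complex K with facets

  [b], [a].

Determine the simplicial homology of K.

H_0 = Z^2.

Order the vertices as a < b. Listing each simplex with vertices in this order, K has dimension 0 with simplices:

  0-simplices (2): a, b

so the chain groups are C_0 ≅ Z^2.

From H_k ≅ ker(∂_k) / im(∂_{k+1}) we obtain:

  H_0: rank C_0 − rank ∂_1 = 2 − 0 = 2, and there is no ∂_1, so H_0 = Z^2.

(K is a triangulation of a set of 2 points.)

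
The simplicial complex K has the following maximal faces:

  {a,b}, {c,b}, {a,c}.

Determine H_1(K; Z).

K has 3 vertices, 3 edges.
rank ∂_1 = 2, rank ∂_2 = 0 ⇒ b_1 = 3 − 2 − 0 = 1. So H_1 = Z.

H_1 ≅ Z.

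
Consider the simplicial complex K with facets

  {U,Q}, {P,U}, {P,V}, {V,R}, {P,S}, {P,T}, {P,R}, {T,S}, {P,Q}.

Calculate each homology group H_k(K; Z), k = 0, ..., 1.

K has 7 vertices, 9 edges.
rank ∂_0 = 0, rank ∂_1 = 6 ⇒ b_0 = 7 − 0 − 6 = 1; all invariant factors of ∂_1 are 1 so no torsion. So H_0 = Z.
rank ∂_1 = 6, rank ∂_2 = 0 ⇒ b_1 = 9 − 6 − 0 = 3. So H_1 = Z^3.

H_0 ≅ Z,  H_1 ≅ Z^3.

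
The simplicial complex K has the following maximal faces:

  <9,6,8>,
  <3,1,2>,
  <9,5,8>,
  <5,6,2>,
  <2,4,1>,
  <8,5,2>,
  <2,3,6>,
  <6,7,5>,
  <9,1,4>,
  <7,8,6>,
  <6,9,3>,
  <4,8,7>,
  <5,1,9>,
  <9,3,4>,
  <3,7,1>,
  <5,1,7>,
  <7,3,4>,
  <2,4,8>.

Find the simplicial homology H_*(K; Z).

Fix the vertex order 1 < 2 < 3 < 4 < 5 < 6 < 7 < 8 < 9 and write every simplex with vertices in increasing order. Then dim K = 2 and the simplices of K are:

  0-simplices (9): [1], [2], [3], [4], [5], [6], [7], [8], [9]
  1-simplices (27): (27 of them)
  2-simplices (18): [1,2,3], [1,2,4], [1,3,7], [1,4,9], [1,5,7], [1,5,9], [2,3,6], [2,4,8], [2,5,6], [2,5,8], [3,4,7], [3,4,9], [3,6,9], [4,7,8], [5,6,7], [5,8,9], [6,7,8], [6,8,9]

so the chain groups are C_0 ≅ Z^9, C_1 ≅ Z^27, C_2 ≅ Z^18.

Boundary ∂_1: C_1 → C_0 maps an edge to its endpoints' difference, ∂[p,q] = q − p.
The resulting 9×27 matrix has rank 8, and its Smith normal form has invariant factors (1,1,1,1,1,1,1,1).

Boundary ∂_2: C_2 → C_1 acts by ∂[p,q,r] = [q,r] − [p,r] + [p,q]. For instance
  ∂[3,4,9] = [4,9] − [3,9] + [3,4],
  ∂[1,2,3] = [2,3] − [1,3] + [1,2].
This gives a 27×18 integer matrix of rank 18; reducing to Smith normal form yields diagonal entries (1,1,1,1,1,1,1,1,1,1,1,1,1,1,1,1,1,2).

From H_k ≅ ker(∂_k) / im(∂_{k+1}) we obtain:

  H_0: rank C_0 − rank ∂_1 = 9 − 8 = 1, and the invariant factors of ∂_1 are all 1, so H_0 ≅ Z.
  H_1: rank ker ∂_1 − rank ∂_2 = (27 − 8) − 18 = 1, and ∂_2 has invariant factor 2 > 1, so H_1 ≅ Z × Z/2.
  H_2: rank ker ∂_2 − rank ∂_3 = (18 − 18) − 0 = 0, and there is no ∂_3, so H_2 ≅ 0.

(K is a triangulation of the Klein bottle.)

H_0 ≅ Z,  H_1 ≅ Z × Z/2,  H_2 = 0.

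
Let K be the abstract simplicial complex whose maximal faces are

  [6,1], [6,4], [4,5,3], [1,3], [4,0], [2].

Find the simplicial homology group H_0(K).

Take the total order 0 < 1 < 2 < 3 < 4 < 5 < 6 on the vertex set. Then K (dimension 2) consists of the simplices:

  0-simplices (7): [0], [1], [2], [3], [4], [5], [6]
  1-simplices (7): [0,4], [1,3], [1,6], [3,4], [3,5], [4,5], [4,6]
  2-simplices (1): [3,4,5]

Hence C_0 ≅ Z^7, C_1 ≅ Z^7, C_2 ≅ Z^1.

The boundary map ∂_1: C_1 → C_0 maps an edge to its endpoints' difference, ∂[p,q] = q − p.
As a 7×7 matrix over Z this has rank 5, with invariant factors (1,1,1,1,1).

Boundary ∂_2: C_2 → C_1 acts by ∂[p,q,r] = [q,r] − [p,r] + [p,q]. For instance
  ∂[3,4,5] = [4,5] − [3,5] + [3,4].
As a 7×1 matrix over Z this has rank 1, with invariant factors (1).

Computing H_k = (kernel of ∂_k) / (image of ∂_{k+1}):

  H_0: rank C_0 − rank ∂_1 = 7 − 5 = 2, and the invariant factors of ∂_1 are all 1, so H_0 = Z^2.

H_0 = Z^2.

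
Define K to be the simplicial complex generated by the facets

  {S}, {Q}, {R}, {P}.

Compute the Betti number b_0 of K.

Fix the vertex order P < Q < R < S and write every simplex with vertices in increasing order. Then dim K = 0 and the simplices of K are:

  0-simplices (4): P, Q, R, S

Hence C_0 ≅ Z^4.

Now H_k = ker ∂_k / im ∂_{k+1}, so:

  H_0: rank C_0 − rank ∂_1 = 4 − 0 = 4, and there is no ∂_1, so H_0 ≅ Z^4.

Hence the Betti numbers are b_0 = 4.

b_0 = 4.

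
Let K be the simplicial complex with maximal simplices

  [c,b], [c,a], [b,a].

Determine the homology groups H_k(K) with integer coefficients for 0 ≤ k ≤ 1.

K has 3 vertices, 3 edges.
rank ∂_0 = 0, rank ∂_1 = 2 ⇒ b_0 = 3 − 0 − 2 = 1; all invariant factors of ∂_1 are 1 so no torsion. So H_0 = Z.
rank ∂_1 = 2, rank ∂_2 = 0 ⇒ b_1 = 3 − 2 − 0 = 1. So H_1 = Z.

H_0 = Z,  H_1 = Z.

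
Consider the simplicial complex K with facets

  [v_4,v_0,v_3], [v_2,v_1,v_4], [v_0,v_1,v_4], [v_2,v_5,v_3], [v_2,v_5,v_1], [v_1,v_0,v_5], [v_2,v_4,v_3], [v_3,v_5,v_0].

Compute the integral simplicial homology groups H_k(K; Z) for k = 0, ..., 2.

H_0 ≅ Z,  H_1 = 0,  H_2 ≅ Z.

Order the vertices as v_0 < v_1 < v_2 < v_3 < v_4 < v_5. Listing each simplex with vertices in this order, K has dimension 2 with simplices:

  0-simplices (6): [v_0], [v_1], [v_2], [v_3], [v_4], [v_5]
  1-simplices (12): [v_0,v_1], [v_0,v_3], [v_0,v_4], [v_0,v_5], [v_1,v_2], [v_1,v_4], [v_1,v_5], [v_2,v_3], [v_2,v_4], [v_2,v_5], [v_3,v_4], [v_3,v_5]
  2-simplices (8): [v_0,v_1,v_4], [v_0,v_1,v_5], [v_0,v_3,v_4], [v_0,v_3,v_5], [v_1,v_2,v_4], [v_1,v_2,v_5], [v_2,v_3,v_4], [v_2,v_3,v_5]

so the chain groups are C_0 ≅ Z^6, C_1 ≅ Z^12, C_2 ≅ Z^8.

The boundary map ∂_1: C_1 → C_0 maps an edge to its endpoints' difference, ∂[p,q] = q − p. For instance
  ∂[v_1,v_2] = [v_2] − [v_1].
The 6×12 boundary matrix has rank 5 and Smith normal form diag(1,1,1,1,1).

∂_2: C_2 → C_1 sends each 2-simplex [p,q,r] to [q,r] − [p,r] + [p,q]. For instance
  ∂[v_1,v_2,v_4] = [v_2,v_4] − [v_1,v_4] + [v_1,v_2],
  ∂[v_1,v_2,v_5] = [v_2,v_5] − [v_1,v_5] + [v_1,v_2].
As a 12×8 matrix over Z this has rank 7, with invariant factors (1,1,1,1,1,1,1).

Now H_k = ker ∂_k / im ∂_{k+1}, so:

  H_0: rank C_0 − rank ∂_1 = 6 − 5 = 1, and the invariant factors of ∂_1 are all 1, so H_0 = Z.
  H_1: rank ker ∂_1 − rank ∂_2 = (12 − 5) − 7 = 0, and the invariant factors of ∂_2 are all 1, so H_1 = 0.
  H_2: rank ker ∂_2 − rank ∂_3 = (8 − 7) − 0 = 1, and there is no ∂_3, so H_2 = Z.

As a check, the Euler characteristic is 6 − 12 + 8 = 2, which agrees with 1 − 0 + 1 = 2.
(K is a triangulation of the 2-sphere S^2.)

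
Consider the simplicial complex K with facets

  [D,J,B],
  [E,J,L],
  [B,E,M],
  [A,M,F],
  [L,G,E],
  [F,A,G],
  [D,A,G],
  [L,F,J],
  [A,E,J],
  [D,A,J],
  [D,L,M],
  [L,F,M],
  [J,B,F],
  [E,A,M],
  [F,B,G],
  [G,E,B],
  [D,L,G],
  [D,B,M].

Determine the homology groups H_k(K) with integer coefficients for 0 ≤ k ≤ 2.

H_0 = Z,  H_1 = Z^2,  H_2 = Z.

Order the vertices as A < B < D < E < F < G < J < L < M. Listing each simplex with vertices in this order, K has dimension 2 with simplices:

  0-simplices (9): A, B, D, E, F, G, J, L, M
  1-simplices (27): AD, AE, AF, AG, AJ, AM, BD, BE, BF, BG, BJ, BM, DG, DJ, DL, DM, EG, EJ, EL, EM, FG, FJ, FL, FM, GL, JL, LM
  2-simplices (18): ADG, ADJ, AEJ, AEM, AFG, AFM, BDJ, BDM, BEG, BEM, BFG, BFJ, DGL, DLM, EGL, EJL, FJL, FLM

giving chain groups C_0 ≅ Z^9, C_1 ≅ Z^27, C_2 ≅ Z^18.

Boundary ∂_1: C_1 → C_0 maps an edge to its endpoints' difference, ∂[p,q] = q − p. For instance
  ∂JL = L − J.
The 9×27 boundary matrix has rank 8 and Smith normal form diag(1,1,1,1,1,1,1,1).

∂_2: C_2 → C_1 sends each 2-simplex [p,q,r] to [q,r] − [p,r] + [p,q]. For instance
  ∂DGL = GL − DL + DG,
  ∂AEM = EM − AM + AE.
The 27×18 boundary matrix has rank 17 and Smith normal form diag(1,1,1,1,1,1,1,1,1,1,1,1,1,1,1,1,1).

Reading off H_k = ker ∂_k / im ∂_{k+1}:

  H_0: rank C_0 − rank ∂_1 = 9 − 8 = 1, and the invariant factors of ∂_1 are all 1, so H_0 ≅ Z.
  H_1: rank ker ∂_1 − rank ∂_2 = (27 − 8) − 17 = 2, and the invariant factors of ∂_2 are all 1, so H_1 ≅ Z^2.
  H_2: rank ker ∂_2 − rank ∂_3 = (18 − 17) − 0 = 1, and there is no ∂_3, so H_2 ≅ Z.

As a check, the Euler characteristic is 9 − 27 + 18 = 0, which agrees with 1 − 2 + 1 = 0.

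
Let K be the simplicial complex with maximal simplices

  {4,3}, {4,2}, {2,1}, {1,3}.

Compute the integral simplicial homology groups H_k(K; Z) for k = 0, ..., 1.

H_0 = Z,  H_1 = Z.

Take the total order 1 < 2 < 3 < 4 on the vertex set. Then K (dimension 1) consists of the simplices:

  0-simplices (4): [1], [2], [3], [4]
  1-simplices (4): [1,2], [1,3], [2,4], [3,4]

so the chain groups are C_0 ≅ Z^4, C_1 ≅ Z^4.

The boundary map ∂_1: C_1 → C_0 maps an edge to its endpoints' difference, ∂[p,q] = q − p. For instance
  ∂[3,4] = [4] − [3].
As a 4×4 matrix over Z this has rank 3, with invariant factors (1,1,1).

Reading off H_k = ker ∂_k / im ∂_{k+1}:

  H_0: rank C_0 − rank ∂_1 = 4 − 3 = 1, and the invariant factors of ∂_1 are all 1, so H_0 = Z.
  H_1: rank ker ∂_1 − rank ∂_2 = (4 − 3) − 0 = 1, and there is no ∂_2, so H_1 = Z.

As a check, the Euler characteristic is 4 − 4 = 0, which agrees with 1 − 1 = 0.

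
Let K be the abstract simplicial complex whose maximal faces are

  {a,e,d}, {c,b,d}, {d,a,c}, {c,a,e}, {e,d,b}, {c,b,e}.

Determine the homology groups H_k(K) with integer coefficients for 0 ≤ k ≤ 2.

Take the total order a < b < c < d < e on the vertex set. Then K (dimension 2) consists of the simplices:

  0-simplices (5): a, b, c, d, e
  1-simplices (9): ac, ad, ae, bc, bd, be, cd, ce, de
  2-simplices (6): acd, ace, ade, bcd, bce, bde

so the chain groups are C_0 ≅ Z^5, C_1 ≅ Z^9, C_2 ≅ Z^6.

Boundary ∂_1: C_1 → C_0 is given by ∂[p,q] = [q] − [p]. For instance
  ∂be = e − b.
This gives a 5×9 integer matrix of rank 4; reducing to Smith normal form yields diagonal entries (1,1,1,1).

Boundary ∂_2: C_2 → C_1 maps a triangle to the signed sum of its edges. For instance
  ∂bcd = cd − bd + bc,
  ∂bde = de − be + bd.
The 9×6 boundary matrix has rank 5 and Smith normal form diag(1,1,1,1,1).

Reading off H_k = ker ∂_k / im ∂_{k+1}:

  H_0: rank C_0 − rank ∂_1 = 5 − 4 = 1, and the invariant factors of ∂_1 are all 1, so H_0 ≅ Z.
  H_1: rank ker ∂_1 − rank ∂_2 = (9 − 4) − 5 = 0, and the invariant factors of ∂_2 are all 1, so H_1 ≅ 0.
  H_2: rank ker ∂_2 − rank ∂_3 = (6 − 5) − 0 = 1, and there is no ∂_3, so H_2 ≅ Z.

(K is a triangulation of the 2-sphere S^2.)

H_0 = Z,  H_1 = 0,  H_2 = Z.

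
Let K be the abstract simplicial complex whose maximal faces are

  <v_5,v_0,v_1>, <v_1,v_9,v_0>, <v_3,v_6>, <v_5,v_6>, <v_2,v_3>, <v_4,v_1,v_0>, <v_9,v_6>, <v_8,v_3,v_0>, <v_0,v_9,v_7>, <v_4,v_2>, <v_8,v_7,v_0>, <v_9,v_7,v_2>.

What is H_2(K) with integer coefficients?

We work with the vertex ordering v_0 < v_1 < v_2 < v_3 < v_4 < v_5 < v_6 < v_7 < v_8 < v_9. The simplices of K, each written with vertices in increasing order, are:

  0-simplices (10): [v_0], [v_1], [v_2], [v_3], [v_4], [v_5], [v_6], [v_7], [v_8], [v_9]
  1-simplices (20): (20 of them)
  2-simplices (7): [v_0,v_1,v_4], [v_0,v_1,v_5], [v_0,v_1,v_9], [v_0,v_3,v_8], [v_0,v_7,v_8], [v_0,v_7,v_9], [v_2,v_7,v_9]

so the chain groups are C_0 ≅ Z^10, C_1 ≅ Z^20, C_2 ≅ Z^7.

∂_1: C_1 → C_0 maps an edge to its endpoints' difference, ∂[p,q] = q − p. For instance
  ∂[v_3,v_6] = [v_6] − [v_3].
As a 10×20 matrix over Z this has rank 9, with invariant factors (1,1,1,1,1,1,1,1,1).

Boundary ∂_2: C_2 → C_1 sends each 2-simplex [p,q,r] to [q,r] − [p,r] + [p,q]. For instance
  ∂[v_0,v_1,v_4] = [v_1,v_4] − [v_0,v_4] + [v_0,v_1],
  ∂[v_0,v_3,v_8] = [v_3,v_8] − [v_0,v_8] + [v_0,v_3].
As a 20×7 matrix over Z this has rank 7, with invariant factors (1,1,1,1,1,1,1).

Computing H_k = (kernel of ∂_k) / (image of ∂_{k+1}):

  H_2: rank ker ∂_2 − rank ∂_3 = (7 − 7) − 0 = 0, and there is no ∂_3, so H_2 = 0.

H_2 ≅ 0.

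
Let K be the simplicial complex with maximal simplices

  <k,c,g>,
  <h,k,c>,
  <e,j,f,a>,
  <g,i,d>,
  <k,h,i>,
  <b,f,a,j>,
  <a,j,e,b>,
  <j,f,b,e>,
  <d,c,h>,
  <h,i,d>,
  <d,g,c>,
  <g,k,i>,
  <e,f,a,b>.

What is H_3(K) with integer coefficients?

We work with the vertex ordering a < b < c < d < e < f < g < h < i < j < k. The simplices of K, each written with vertices in increasing order, are:

  0-simplices (11): a, b, c, d, e, f, g, h, i, j, k
  1-simplices (22): ab, ae, af, aj, be, bf, bj, cd, cg, ch, ck, dg, dh, di, ef, ej, fj, gi, gk, hi, hk, ik
  2-simplices (18): abe, abf, abj, aef, aej, afj, bef, bej, bfj, cdg, cdh, cgk, chk, dgi, dhi, efj, gik, hik
  3-simplices (5): abef, abej, abfj, aefj, befj

Hence C_0 ≅ Z^11, C_1 ≅ Z^22, C_2 ≅ Z^18, C_3 ≅ Z^5.

Boundary ∂_1: C_1 → C_0 sends each edge [p,q] (with p < q) to q − p.
As a 11×22 matrix over Z this has rank 9, with invariant factors (1,1,1,1,1,1,1,1,1).

The boundary map ∂_2: C_2 → C_1 sends each 2-simplex [p,q,r] to [q,r] − [p,r] + [p,q]. For instance
  ∂bfj = fj − bj + bf,
  ∂abj = bj − aj + ab.
As a 22×18 matrix over Z this has rank 13, with invariant factors (1,1,1,1,1,1,1,1,1,1,1,1,1).

Boundary ∂_3: C_3 → C_2 sends each 3-simplex σ to the alternating sum Σ_i (−1)^i (σ with its i-th vertex removed). For instance
  ∂abej = bej − aej + abj − abe,
  ∂befj = efj − bfj + bej − bef.
The 18×5 boundary matrix has rank 4 and Smith normal form diag(1,1,1,1).

From H_k ≅ ker(∂_k) / im(∂_{k+1}) we obtain:

  H_3: rank ker ∂_3 − rank ∂_4 = (5 − 4) − 0 = 1, and there is no ∂_4, so H_3 = Z.

H_3 = Z.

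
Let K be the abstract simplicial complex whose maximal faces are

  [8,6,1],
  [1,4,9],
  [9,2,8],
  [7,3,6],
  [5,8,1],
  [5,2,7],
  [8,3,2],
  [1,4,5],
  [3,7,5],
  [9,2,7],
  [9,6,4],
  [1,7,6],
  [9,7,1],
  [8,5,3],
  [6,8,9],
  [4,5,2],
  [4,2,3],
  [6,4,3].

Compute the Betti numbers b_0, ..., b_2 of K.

Take the total order 1 < 2 < 3 < 4 < 5 < 6 < 7 < 8 < 9 on the vertex set. Then K (dimension 2) consists of the simplices:

  0-simplices (9): [1], [2], [3], [4], [5], [6], [7], [8], [9]
  1-simplices (27): (27 of them)
  2-simplices (18): [1,4,5], [1,4,9], [1,5,8], [1,6,7], [1,6,8], [1,7,9], [2,3,4], [2,3,8], [2,4,5], [2,5,7], [2,7,9], [2,8,9], [3,4,6], [3,5,7], [3,5,8], [3,6,7], [4,6,9], [6,8,9]

so the chain groups are C_0 ≅ Z^9, C_1 ≅ Z^27, C_2 ≅ Z^18.

∂_1: C_1 → C_0 sends each edge [p,q] (with p < q) to q − p. For instance
  ∂[1,6] = [6] − [1].
As a 9×27 matrix over Z this has rank 8, with invariant factors (1,1,1,1,1,1,1,1).

The boundary map ∂_2: C_2 → C_1 maps a triangle to the signed sum of its edges. For instance
  ∂[1,6,8] = [6,8] − [1,8] + [1,6],
  ∂[4,6,9] = [6,9] − [4,9] + [4,6].
The 27×18 boundary matrix has rank 18 and Smith normal form diag(1,1,1,1,1,1,1,1,1,1,1,1,1,1,1,1,1,2).

Now H_k = ker ∂_k / im ∂_{k+1}, so:

  H_0: rank C_0 − rank ∂_1 = 9 − 8 = 1, and the invariant factors of ∂_1 are all 1, so H_0 = Z.
  H_1: rank ker ∂_1 − rank ∂_2 = (27 − 8) − 18 = 1, and ∂_2 has invariant factor 2 > 1, so H_1 = Z × Z/2.
  H_2: rank ker ∂_2 − rank ∂_3 = (18 − 18) − 0 = 0, and there is no ∂_3, so H_2 = 0.

Hence the Betti numbers are b_0 = 1, b_1 = 1, b_2 = 0.

b_0 = 1, b_1 = 1, b_2 = 0.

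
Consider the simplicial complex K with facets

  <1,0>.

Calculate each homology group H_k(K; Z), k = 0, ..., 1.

H_0 = Z,  H_1 = 0.

Fix the vertex order 0 < 1 and write every simplex with vertices in increasing order. Then dim K = 1 and the simplices of K are:

  0-simplices (2): [0], [1]
  1-simplices (1): [0,1]

Hence C_0 ≅ Z^2, C_1 ≅ Z^1.

∂_1: C_1 → C_0 maps an edge to its endpoints' difference, ∂[p,q] = q − p. For instance
  ∂[0,1] = [1] − [0].
This gives a 2×1 integer matrix of rank 1; reducing to Smith normal form yields diagonal entries (1).

Now H_k = ker ∂_k / im ∂_{k+1}, so:

  H_0: rank C_0 − rank ∂_1 = 2 − 1 = 1, and the invariant factors of ∂_1 are all 1, so H_0 = Z.
  H_1: rank ker ∂_1 − rank ∂_2 = (1 − 1) − 0 = 0, and there is no ∂_2, so H_1 = 0.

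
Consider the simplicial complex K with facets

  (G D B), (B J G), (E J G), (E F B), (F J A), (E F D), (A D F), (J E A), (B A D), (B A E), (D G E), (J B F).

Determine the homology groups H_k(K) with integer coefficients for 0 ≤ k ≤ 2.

H_0 ≅ Z,  H_1 ≅ Z/2,  H_2 = 0.

Fix the vertex order A < B < D < E < F < G < J and write every simplex with vertices in increasing order. Then dim K = 2 and the simplices of K are:

  0-simplices (7): A, B, D, E, F, G, J
  1-simplices (18): AB, AD, AE, AF, AJ, BD, BE, BF, BG, BJ, DE, DF, DG, EF, EG, EJ, FJ, GJ
  2-simplices (12): ABD, ABE, ADF, AEJ, AFJ, BDG, BEF, BFJ, BGJ, DEF, DEG, EGJ

so the chain groups are C_0 ≅ Z^7, C_1 ≅ Z^18, C_2 ≅ Z^12.

Boundary ∂_1: C_1 → C_0 is given by ∂[p,q] = [q] − [p]. For instance
  ∂DF = F − D.
The 7×18 boundary matrix has rank 6 and Smith normal form diag(1,1,1,1,1,1).

The boundary map ∂_2: C_2 → C_1 acts by ∂[p,q,r] = [q,r] − [p,r] + [p,q]. For instance
  ∂DEG = EG − DG + DE,
  ∂BDG = DG − BG + BD.
The 18×12 boundary matrix has rank 12 and Smith normal form diag(1,1,1,1,1,1,1,1,1,1,1,2).

From H_k ≅ ker(∂_k) / im(∂_{k+1}) we obtain:

  H_0: rank C_0 − rank ∂_1 = 7 − 6 = 1, and the invariant factors of ∂_1 are all 1, so H_0 ≅ Z.
  H_1: rank ker ∂_1 − rank ∂_2 = (18 − 6) − 12 = 0, and ∂_2 has invariant factor 2 > 1, so H_1 ≅ Z/2.
  H_2: rank ker ∂_2 − rank ∂_3 = (12 − 12) − 0 = 0, and there is no ∂_3, so H_2 ≅ 0.

(K is a triangulation of the real projective plane RP^2.)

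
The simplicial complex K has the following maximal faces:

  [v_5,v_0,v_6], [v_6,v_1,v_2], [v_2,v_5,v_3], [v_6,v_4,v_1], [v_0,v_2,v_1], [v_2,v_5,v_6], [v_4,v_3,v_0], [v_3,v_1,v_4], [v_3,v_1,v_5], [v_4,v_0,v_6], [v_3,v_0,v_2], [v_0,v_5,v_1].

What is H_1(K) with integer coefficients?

Order the vertices as v_0 < v_1 < v_2 < v_3 < v_4 < v_5 < v_6. Listing each simplex with vertices in this order, K has dimension 2 with simplices:

  0-simplices (7): [v_0], [v_1], [v_2], [v_3], [v_4], [v_5], [v_6]
  1-simplices (18): (18 of them)
  2-simplices (12): (12 of them)

Hence C_0 ≅ Z^7, C_1 ≅ Z^18, C_2 ≅ Z^12.

∂_1: C_1 → C_0 is given by ∂[p,q] = [q] − [p].
The 7×18 boundary matrix has rank 6 and Smith normal form diag(1,1,1,1,1,1).

Boundary ∂_2: C_2 → C_1 sends each 2-simplex [p,q,r] to [q,r] − [p,r] + [p,q]. For instance
  ∂[v_2,v_5,v_6] = [v_5,v_6] − [v_2,v_6] + [v_2,v_5],
  ∂[v_1,v_3,v_5] = [v_3,v_5] − [v_1,v_5] + [v_1,v_3].
This gives a 18×12 integer matrix of rank 12; reducing to Smith normal form yields diagonal entries (1,1,1,1,1,1,1,1,1,1,1,2).

Reading off H_k = ker ∂_k / im ∂_{k+1}:

  H_1: rank ker ∂_1 − rank ∂_2 = (18 − 6) − 12 = 0, and ∂_2 has invariant factor 2 > 1, so H_1 = Z_2.

H_1 ≅ Z_2.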